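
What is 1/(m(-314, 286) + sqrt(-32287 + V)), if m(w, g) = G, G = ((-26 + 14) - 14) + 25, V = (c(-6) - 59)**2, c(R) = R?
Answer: -I/(I + 3*sqrt(3118)) ≈ -3.5634e-5 - 0.0059693*I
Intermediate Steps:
V = 4225 (V = (-6 - 59)**2 = (-65)**2 = 4225)
G = -1 (G = (-12 - 14) + 25 = -26 + 25 = -1)
m(w, g) = -1
1/(m(-314, 286) + sqrt(-32287 + V)) = 1/(-1 + sqrt(-32287 + 4225)) = 1/(-1 + sqrt(-28062)) = 1/(-1 + 3*I*sqrt(3118))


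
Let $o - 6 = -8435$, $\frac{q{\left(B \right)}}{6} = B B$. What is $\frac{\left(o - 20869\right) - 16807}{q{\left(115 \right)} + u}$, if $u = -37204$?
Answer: $- \frac{46105}{42146} \approx -1.0939$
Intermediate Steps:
$q{\left(B \right)} = 6 B^{2}$ ($q{\left(B \right)} = 6 B B = 6 B^{2}$)
$o = -8429$ ($o = 6 - 8435 = -8429$)
$\frac{\left(o - 20869\right) - 16807}{q{\left(115 \right)} + u} = \frac{\left(-8429 - 20869\right) - 16807}{6 \cdot 115^{2} - 37204} = \frac{\left(-8429 - 20869\right) - 16807}{6 \cdot 13225 - 37204} = \frac{-29298 - 16807}{79350 - 37204} = - \frac{46105}{42146}$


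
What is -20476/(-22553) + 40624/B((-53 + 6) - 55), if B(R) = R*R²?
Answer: 2601637742/2991678003 ≈ 0.86963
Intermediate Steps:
B(R) = R³
-20476/(-22553) + 40624/B((-53 + 6) - 55) = -20476/(-22553) + 40624/(((-53 + 6) - 55)³) = -20476*(-1/22553) + 40624/((-47 - 55)³) = 20476/22553 + 40624/((-102)³) = 20476/22553 + 40624/(-1061208) = 20476/22553 + 40624*(-1/1061208) = 20476/22553 - 5078/132651 = 2601637742/2991678003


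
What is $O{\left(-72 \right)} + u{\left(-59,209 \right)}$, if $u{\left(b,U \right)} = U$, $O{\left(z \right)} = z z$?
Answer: $5393$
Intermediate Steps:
$O{\left(z \right)} = z^{2}$
$O{\left(-72 \right)} + u{\left(-59,209 \right)} = \left(-72\right)^{2} + 209 = 5184 + 209 = 5393$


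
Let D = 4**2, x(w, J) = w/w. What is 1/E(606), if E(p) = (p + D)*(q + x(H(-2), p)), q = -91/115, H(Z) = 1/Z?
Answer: 115/14928 ≈ 0.0077036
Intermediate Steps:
H(Z) = 1/Z
x(w, J) = 1
D = 16
q = -91/115 (q = -91*1/115 = -91/115 ≈ -0.79130)
E(p) = 384/115 + 24*p/115 (E(p) = (p + 16)*(-91/115 + 1) = (16 + p)*(24/115) = 384/115 + 24*p/115)
1/E(606) = 1/(384/115 + (24/115)*606) = 1/(384/115 + 14544/115) = 1/(14928/115) = 115/14928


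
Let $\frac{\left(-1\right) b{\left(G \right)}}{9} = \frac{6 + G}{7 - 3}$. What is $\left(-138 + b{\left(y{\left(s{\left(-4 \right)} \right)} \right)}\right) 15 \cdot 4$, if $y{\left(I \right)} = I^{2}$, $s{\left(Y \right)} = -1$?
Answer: $-9225$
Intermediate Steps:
$b{\left(G \right)} = - \frac{27}{2} - \frac{9 G}{4}$ ($b{\left(G \right)} = - 9 \frac{6 + G}{7 - 3} = - 9 \frac{6 + G}{4} = - 9 \left(6 + G\right) \frac{1}{4} = - 9 \left(\frac{3}{2} + \frac{G}{4}\right) = - \frac{27}{2} - \frac{9 G}{4}$)
$\left(-138 + b{\left(y{\left(s{\left(-4 \right)} \right)} \right)}\right) 15 \cdot 4 = \left(-138 - \left(\frac{27}{2} + \frac{9 \left(-1\right)^{2}}{4}\right)\right) 15 \cdot 4 = \left(-138 - \frac{63}{4}\right) 60 = \left(- \frac{615}{4}\right) 60 = -9225$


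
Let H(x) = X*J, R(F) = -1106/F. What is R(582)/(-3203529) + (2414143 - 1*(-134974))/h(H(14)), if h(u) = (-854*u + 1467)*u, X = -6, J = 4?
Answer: -477467399351/98731767384 ≈ -4.8360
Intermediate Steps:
H(x) = -24 (H(x) = -6*4 = -24)
h(u) = u*(1467 - 854*u) (h(u) = (1467 - 854*u)*u = u*(1467 - 854*u))
R(582)/(-3203529) + (2414143 - 1*(-134974))/h(H(14)) = -1106/582/(-3203529) + (2414143 - 1*(-134974))/((-24*(1467 - 854*(-24)))) = -1106*1/582*(-1/3203529) + (2414143 + 134974)/((-24*(1467 + 20496))) = -553/291*(-1/3203529) + 2549117/((-24*21963)) = 1/1685763 + 2549117/(-527112) = 1/1685763 + 2549117*(-1/527112) = 1/1685763 - 2549117/527112 = -477467399351/98731767384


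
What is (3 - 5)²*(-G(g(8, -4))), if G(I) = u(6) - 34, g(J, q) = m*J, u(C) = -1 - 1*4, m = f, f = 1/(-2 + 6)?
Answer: 156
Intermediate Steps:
f = ¼ (f = 1/4 = ¼ ≈ 0.25000)
m = ¼ ≈ 0.25000
u(C) = -5 (u(C) = -1 - 4 = -5)
g(J, q) = J/4
G(I) = -39 (G(I) = -5 - 34 = -39)
(3 - 5)²*(-G(g(8, -4))) = (3 - 5)²*(-1*(-39)) = (-2)²*39 = 4*39 = 156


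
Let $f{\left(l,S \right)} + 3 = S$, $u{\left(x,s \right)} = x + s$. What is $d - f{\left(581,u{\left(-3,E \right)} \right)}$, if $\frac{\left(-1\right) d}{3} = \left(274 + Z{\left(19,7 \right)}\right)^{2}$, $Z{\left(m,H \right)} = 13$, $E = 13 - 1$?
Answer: $-247113$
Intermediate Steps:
$E = 12$
$u{\left(x,s \right)} = s + x$
$f{\left(l,S \right)} = -3 + S$
$d = -247107$ ($d = - 3 \left(274 + 13\right)^{2} = - 3 \cdot 287^{2} = \left(-3\right) 82369 = -247107$)
$d - f{\left(581,u{\left(-3,E \right)} \right)} = -247107 - \left(-3 + \left(12 - 3\right)\right) = -247107 - \left(-3 + 9\right) = -247107 - 6 = -247113$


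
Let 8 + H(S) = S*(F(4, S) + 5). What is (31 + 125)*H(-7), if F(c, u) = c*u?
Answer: 23868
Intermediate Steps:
H(S) = -8 + S*(5 + 4*S) (H(S) = -8 + S*(4*S + 5) = -8 + S*(5 + 4*S))
(31 + 125)*H(-7) = (31 + 125)*(-8 + 4*(-7)**2 + 5*(-7)) = 156*(-8 + 4*49 - 35) = 156*(-8 + 196 - 35) = 156*153 = 23868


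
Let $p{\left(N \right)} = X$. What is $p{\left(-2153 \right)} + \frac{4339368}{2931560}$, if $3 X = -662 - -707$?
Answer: $\frac{6039096}{366445} \approx 16.48$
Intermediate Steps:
$X = 15$ ($X = \frac{-662 - -707}{3} = \frac{-662 + 707}{3} = \frac{1}{3} \cdot 45 = 15$)
$p{\left(N \right)} = 15$
$p{\left(-2153 \right)} + \frac{4339368}{2931560} = 15 + \frac{4339368}{2931560} = 15 + 4339368 \cdot \frac{1}{2931560} = 15 + \frac{542421}{366445} = \frac{6039096}{366445}$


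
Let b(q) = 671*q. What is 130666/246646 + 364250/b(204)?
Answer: 26931722561/8440472766 ≈ 3.1908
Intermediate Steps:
130666/246646 + 364250/b(204) = 130666/246646 + 364250/((671*204)) = 130666*(1/246646) + 364250/136884 = 65333/123323 + 364250*(1/136884) = 65333/123323 + 182125/68442 = 26931722561/8440472766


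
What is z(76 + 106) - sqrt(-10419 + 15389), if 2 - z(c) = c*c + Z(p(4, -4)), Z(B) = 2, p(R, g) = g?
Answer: -33124 - sqrt(4970) ≈ -33195.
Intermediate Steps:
z(c) = -c**2 (z(c) = 2 - (c*c + 2) = 2 - (c**2 + 2) = 2 - (2 + c**2) = 2 + (-2 - c**2) = -c**2)
z(76 + 106) - sqrt(-10419 + 15389) = -(76 + 106)**2 - sqrt(-10419 + 15389) = -1*182**2 - sqrt(4970) = -1*33124 - sqrt(4970) = -33124 - sqrt(4970)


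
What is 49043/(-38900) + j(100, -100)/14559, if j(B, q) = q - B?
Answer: -721797037/566345100 ≈ -1.2745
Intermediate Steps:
49043/(-38900) + j(100, -100)/14559 = 49043/(-38900) + (-100 - 1*100)/14559 = 49043*(-1/38900) + (-100 - 100)*(1/14559) = -49043/38900 - 200*1/14559 = -49043/38900 - 200/14559 = -721797037/566345100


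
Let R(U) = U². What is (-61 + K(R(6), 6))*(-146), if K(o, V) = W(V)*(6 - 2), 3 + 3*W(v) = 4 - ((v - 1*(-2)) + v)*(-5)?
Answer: -14746/3 ≈ -4915.3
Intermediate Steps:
W(v) = 11/3 + 10*v/3 (W(v) = -1 + (4 - ((v - 1*(-2)) + v)*(-5))/3 = -1 + (4 - ((v + 2) + v)*(-5))/3 = -1 + (4 - ((2 + v) + v)*(-5))/3 = -1 + (4 - (2 + 2*v)*(-5))/3 = -1 + (4 - (-10 - 10*v))/3 = -1 + (4 + (10 + 10*v))/3 = -1 + (14 + 10*v)/3 = -1 + (14/3 + 10*v/3) = 11/3 + 10*v/3)
K(o, V) = 44/3 + 40*V/3 (K(o, V) = (11/3 + 10*V/3)*(6 - 2) = (11/3 + 10*V/3)*4 = 44/3 + 40*V/3)
(-61 + K(R(6), 6))*(-146) = (-61 + (44/3 + (40/3)*6))*(-146) = (-61 + (44/3 + 80))*(-146) = (-61 + 284/3)*(-146) = (101/3)*(-146) = -14746/3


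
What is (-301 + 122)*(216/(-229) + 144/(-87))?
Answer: 3088824/6641 ≈ 465.11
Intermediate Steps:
(-301 + 122)*(216/(-229) + 144/(-87)) = -179*(216*(-1/229) + 144*(-1/87)) = -179*(-216/229 - 48/29) = -179*(-17256/6641) = 3088824/6641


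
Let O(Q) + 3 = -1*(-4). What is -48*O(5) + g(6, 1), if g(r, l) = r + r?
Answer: -36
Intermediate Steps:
O(Q) = 1 (O(Q) = -3 - 1*(-4) = -3 + 4 = 1)
g(r, l) = 2*r
-48*O(5) + g(6, 1) = -48*1 + 2*6 = -48 + 12 = -36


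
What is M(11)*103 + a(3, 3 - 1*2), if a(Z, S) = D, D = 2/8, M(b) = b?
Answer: 4533/4 ≈ 1133.3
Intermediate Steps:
D = 1/4 (D = 2*(1/8) = 1/4 ≈ 0.25000)
a(Z, S) = 1/4
M(11)*103 + a(3, 3 - 1*2) = 11*103 + 1/4 = 1133 + 1/4 = 4533/4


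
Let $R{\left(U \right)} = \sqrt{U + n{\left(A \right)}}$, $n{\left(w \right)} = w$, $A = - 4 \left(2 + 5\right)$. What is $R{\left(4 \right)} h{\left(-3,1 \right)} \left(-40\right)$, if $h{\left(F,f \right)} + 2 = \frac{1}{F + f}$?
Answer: $200 i \sqrt{6} \approx 489.9 i$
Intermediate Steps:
$A = -28$ ($A = \left(-4\right) 7 = -28$)
$h{\left(F,f \right)} = -2 + \frac{1}{F + f}$
$R{\left(U \right)} = \sqrt{-28 + U}$ ($R{\left(U \right)} = \sqrt{U - 28} = \sqrt{-28 + U}$)
$R{\left(4 \right)} h{\left(-3,1 \right)} \left(-40\right) = \sqrt{-28 + 4} \frac{1 - -6 - 2}{-3 + 1} \left(-40\right) = \sqrt{-24} \frac{1 + 6 - 2}{-2} \left(-40\right) = 2 i \sqrt{6} \left(\left(- \frac{1}{2}\right) 5\right) \left(-40\right) = 2 i \sqrt{6} \left(- \frac{5}{2}\right) \left(-40\right) = - 5 i \sqrt{6} \left(-40\right) = 200 i \sqrt{6}$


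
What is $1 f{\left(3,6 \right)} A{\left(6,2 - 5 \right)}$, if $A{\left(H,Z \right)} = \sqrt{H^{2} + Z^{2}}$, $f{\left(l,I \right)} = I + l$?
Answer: $27 \sqrt{5} \approx 60.374$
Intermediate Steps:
$1 f{\left(3,6 \right)} A{\left(6,2 - 5 \right)} = 1 \left(6 + 3\right) \sqrt{6^{2} + \left(2 - 5\right)^{2}} = 1 \cdot 9 \sqrt{36 + \left(-3\right)^{2}} = 9 \sqrt{36 + 9} = 9 \sqrt{45} = 9 \cdot 3 \sqrt{5} = 27 \sqrt{5}$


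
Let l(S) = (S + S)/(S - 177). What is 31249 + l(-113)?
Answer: 4531218/145 ≈ 31250.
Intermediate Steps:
l(S) = 2*S/(-177 + S) (l(S) = (2*S)/(-177 + S) = 2*S/(-177 + S))
31249 + l(-113) = 31249 + 2*(-113)/(-177 - 113) = 31249 + 2*(-113)/(-290) = 31249 + 2*(-113)*(-1/290) = 31249 + 113/145 = 4531218/145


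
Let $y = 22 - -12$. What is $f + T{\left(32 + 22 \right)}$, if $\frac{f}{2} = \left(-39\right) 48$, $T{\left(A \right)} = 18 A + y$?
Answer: $-2738$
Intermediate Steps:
$y = 34$ ($y = 22 + 12 = 34$)
$T{\left(A \right)} = 34 + 18 A$ ($T{\left(A \right)} = 18 A + 34 = 34 + 18 A$)
$f = -3744$ ($f = 2 \left(\left(-39\right) 48\right) = 2 \left(-1872\right) = -3744$)
$f + T{\left(32 + 22 \right)} = -3744 + \left(34 + 18 \left(32 + 22\right)\right) = -3744 + \left(34 + 18 \cdot 54\right) = -3744 + \left(34 + 972\right) = -3744 + 1006 = -2738$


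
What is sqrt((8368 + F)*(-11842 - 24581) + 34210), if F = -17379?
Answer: sqrt(328241863) ≈ 18117.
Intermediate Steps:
sqrt((8368 + F)*(-11842 - 24581) + 34210) = sqrt((8368 - 17379)*(-11842 - 24581) + 34210) = sqrt(-9011*(-36423) + 34210) = sqrt(328207653 + 34210) = sqrt(328241863)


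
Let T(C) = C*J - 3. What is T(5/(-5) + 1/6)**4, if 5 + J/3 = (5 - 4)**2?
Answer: 2401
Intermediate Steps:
J = -12 (J = -15 + 3*(5 - 4)**2 = -15 + 3*1**2 = -15 + 3*1 = -15 + 3 = -12)
T(C) = -3 - 12*C (T(C) = C*(-12) - 3 = -12*C - 3 = -3 - 12*C)
T(5/(-5) + 1/6)**4 = (-3 - 12*(5/(-5) + 1/6))**4 = (-3 - 12*(5*(-1/5) + 1*(1/6)))**4 = (-3 - 12*(-1 + 1/6))**4 = (-3 - 12*(-5/6))**4 = (-3 + 10)**4 = 7**4 = 2401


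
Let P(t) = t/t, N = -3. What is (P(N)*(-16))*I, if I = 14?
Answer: -224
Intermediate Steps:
P(t) = 1
(P(N)*(-16))*I = (1*(-16))*14 = -16*14 = -224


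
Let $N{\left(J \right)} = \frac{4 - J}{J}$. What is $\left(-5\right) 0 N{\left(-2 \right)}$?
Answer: $0$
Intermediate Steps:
$N{\left(J \right)} = \frac{4 - J}{J}$
$\left(-5\right) 0 N{\left(-2 \right)} = \left(-5\right) 0 \frac{4 - -2}{-2} = 0 \left(- \frac{4 + 2}{2}\right) = 0 \left(\left(- \frac{1}{2}\right) 6\right) = 0 \left(-3\right) = 0$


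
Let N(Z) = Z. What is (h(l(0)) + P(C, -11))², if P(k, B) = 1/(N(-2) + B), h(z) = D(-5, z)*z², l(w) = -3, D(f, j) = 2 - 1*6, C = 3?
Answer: 219961/169 ≈ 1301.5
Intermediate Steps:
D(f, j) = -4 (D(f, j) = 2 - 6 = -4)
h(z) = -4*z²
P(k, B) = 1/(-2 + B)
(h(l(0)) + P(C, -11))² = (-4*(-3)² + 1/(-2 - 11))² = (-4*9 + 1/(-13))² = (-36 - 1/13)² = (-469/13)² = 219961/169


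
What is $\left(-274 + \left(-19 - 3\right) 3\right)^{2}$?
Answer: $115600$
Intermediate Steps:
$\left(-274 + \left(-19 - 3\right) 3\right)^{2} = \left(-274 - 66\right)^{2} = \left(-340\right)^{2} = 115600$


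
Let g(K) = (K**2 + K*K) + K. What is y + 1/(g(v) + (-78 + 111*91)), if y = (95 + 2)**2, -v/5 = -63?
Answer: 1964486293/208788 ≈ 9409.0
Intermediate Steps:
v = 315 (v = -5*(-63) = 315)
g(K) = K + 2*K**2 (g(K) = (K**2 + K**2) + K = 2*K**2 + K = K + 2*K**2)
y = 9409 (y = 97**2 = 9409)
y + 1/(g(v) + (-78 + 111*91)) = 9409 + 1/(315*(1 + 2*315) + (-78 + 111*91)) = 9409 + 1/(315*(1 + 630) + (-78 + 10101)) = 9409 + 1/(315*631 + 10023) = 9409 + 1/(198765 + 10023) = 9409 + 1/208788 = 1964486293/208788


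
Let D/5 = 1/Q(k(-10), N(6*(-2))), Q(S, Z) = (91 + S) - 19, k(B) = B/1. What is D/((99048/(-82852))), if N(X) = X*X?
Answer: -103565/1535244 ≈ -0.067458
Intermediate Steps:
N(X) = X²
k(B) = B (k(B) = B*1 = B)
Q(S, Z) = 72 + S
D = 5/62 (D = 5/(72 - 10) = 5/62 ≈ 0.080645)
D/((99048/(-82852))) = 5/(62*((99048/(-82852)))) = 5/(62*((99048*(-1/82852)))) = 5/(62*(-24762/20713)) = (5/62)*(-20713/24762) = -103565/1535244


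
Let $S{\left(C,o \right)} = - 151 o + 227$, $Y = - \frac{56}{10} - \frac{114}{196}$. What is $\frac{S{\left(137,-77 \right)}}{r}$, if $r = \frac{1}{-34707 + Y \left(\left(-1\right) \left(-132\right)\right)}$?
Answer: $- \frac{103166891166}{245} \approx -4.2109 \cdot 10^{8}$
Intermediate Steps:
$Y = - \frac{3029}{490}$ ($Y = \left(-56\right) \frac{1}{10} - \frac{57}{98} = - \frac{28}{5} - \frac{57}{98} = - \frac{3029}{490} \approx -6.1816$)
$S{\left(C,o \right)} = 227 - 151 o$
$r = - \frac{245}{8703129}$ ($r = \frac{1}{-34707 - \frac{3029 \left(\left(-1\right) \left(-132\right)\right)}{490}} = \frac{1}{-34707 - \frac{199914}{245}} = \frac{1}{- \frac{8703129}{245}} = - \frac{245}{8703129} \approx -2.8151 \cdot 10^{-5}$)
$\frac{S{\left(137,-77 \right)}}{r} = \frac{227 - -11627}{- \frac{245}{8703129}} = \left(227 + 11627\right) \left(- \frac{8703129}{245}\right) = 11854 \left(- \frac{8703129}{245}\right) = - \frac{103166891166}{245}$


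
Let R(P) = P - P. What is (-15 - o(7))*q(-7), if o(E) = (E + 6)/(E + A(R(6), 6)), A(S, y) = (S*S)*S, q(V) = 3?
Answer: -354/7 ≈ -50.571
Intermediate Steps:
R(P) = 0
A(S, y) = S**3 (A(S, y) = S**2*S = S**3)
o(E) = (6 + E)/E (o(E) = (E + 6)/(E + 0**3) = (6 + E)/(E + 0) = (6 + E)/E)
(-15 - o(7))*q(-7) = (-15 - (6 + 7)/7)*3 = (-15 - 13/7)*3 = -118/7*3 = -354/7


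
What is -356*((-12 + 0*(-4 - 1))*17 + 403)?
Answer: -70844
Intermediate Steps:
-356*((-12 + 0*(-4 - 1))*17 + 403) = -356*((-12 + 0*(-5))*17 + 403) = -356*((-12 + 0)*17 + 403) = -356*(-12*17 + 403) = -356*(-204 + 403) = -356*199 = -70844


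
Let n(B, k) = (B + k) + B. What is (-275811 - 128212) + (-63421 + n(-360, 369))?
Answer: -467795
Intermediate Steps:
n(B, k) = k + 2*B
(-275811 - 128212) + (-63421 + n(-360, 369)) = (-275811 - 128212) + (-63421 + (369 + 2*(-360))) = -404023 + (-63421 + (369 - 720)) = -404023 + (-63421 - 351) = -404023 - 63772 = -467795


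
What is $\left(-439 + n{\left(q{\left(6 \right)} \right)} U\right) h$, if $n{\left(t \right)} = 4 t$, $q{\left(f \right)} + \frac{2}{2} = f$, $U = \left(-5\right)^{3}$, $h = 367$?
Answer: $-1078613$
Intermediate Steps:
$U = -125$
$q{\left(f \right)} = -1 + f$
$\left(-439 + n{\left(q{\left(6 \right)} \right)} U\right) h = \left(-439 + 4 \left(-1 + 6\right) \left(-125\right)\right) 367 = \left(-439 + 4 \cdot 5 \left(-125\right)\right) 367 = \left(-439 + 20 \left(-125\right)\right) 367 = \left(-439 - 2500\right) 367 = \left(-2939\right) 367 = -1078613$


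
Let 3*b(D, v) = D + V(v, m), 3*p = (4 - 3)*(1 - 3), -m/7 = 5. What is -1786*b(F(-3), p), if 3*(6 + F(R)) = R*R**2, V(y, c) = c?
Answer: 89300/3 ≈ 29767.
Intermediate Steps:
m = -35 (m = -7*5 = -35)
p = -2/3 (p = ((4 - 3)*(1 - 3))/3 = (1*(-2))/3 = (1/3)*(-2) = -2/3 ≈ -0.66667)
F(R) = -6 + R**3/3 (F(R) = -6 + (R*R**2)/3 = -6 + R**3/3)
b(D, v) = -35/3 + D/3 (b(D, v) = (D - 35)/3 = (-35 + D)/3 = -35/3 + D/3)
-1786*b(F(-3), p) = -1786*(-35/3 + (-6 + (1/3)*(-3)**3)/3) = -1786*(-35/3 + (-6 + (1/3)*(-27))/3) = -1786*(-35/3 + (-6 - 9)/3) = -1786*(-35/3 + (1/3)*(-15)) = -1786*(-35/3 - 5) = -1786*(-50/3) = 89300/3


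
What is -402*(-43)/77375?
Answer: 17286/77375 ≈ 0.22341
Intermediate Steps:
-402*(-43)/77375 = 17286*(1/77375) = 17286/77375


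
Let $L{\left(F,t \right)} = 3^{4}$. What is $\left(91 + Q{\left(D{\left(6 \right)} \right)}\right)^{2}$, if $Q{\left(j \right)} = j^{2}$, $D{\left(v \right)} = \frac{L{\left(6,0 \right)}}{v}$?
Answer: $\frac{1194649}{16} \approx 74666.0$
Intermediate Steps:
$L{\left(F,t \right)} = 81$
$D{\left(v \right)} = \frac{81}{v}$
$\left(91 + Q{\left(D{\left(6 \right)} \right)}\right)^{2} = \left(91 + \left(\frac{81}{6}\right)^{2}\right)^{2} = \left(91 + \left(81 \cdot \frac{1}{6}\right)^{2}\right)^{2} = \left(91 + \left(\frac{27}{2}\right)^{2}\right)^{2} = \left(91 + \frac{729}{4}\right)^{2} = \left(\frac{1093}{4}\right)^{2} = \frac{1194649}{16}$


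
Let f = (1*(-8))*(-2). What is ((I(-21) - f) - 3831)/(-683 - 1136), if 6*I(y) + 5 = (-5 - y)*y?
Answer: 23423/10914 ≈ 2.1461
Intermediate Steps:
I(y) = -⅚ + y*(-5 - y)/6 (I(y) = -⅚ + ((-5 - y)*y)/6 = -⅚ + (y*(-5 - y))/6 = -⅚ + y*(-5 - y)/6)
f = 16 (f = -8*(-2) = 16)
((I(-21) - f) - 3831)/(-683 - 1136) = (((-⅚ - ⅚*(-21) - ⅙*(-21)²) - 1*16) - 3831)/(-683 - 1136) = (((-⅚ + 35/2 - ⅙*441) - 16) - 3831)/(-1819) = (((-⅚ + 35/2 - 147/2) - 16) - 3831)*(-1/1819) = ((-341/6 - 16) - 3831)*(-1/1819) = (-437/6 - 3831)*(-1/1819) = -23423/6*(-1/1819) = 23423/10914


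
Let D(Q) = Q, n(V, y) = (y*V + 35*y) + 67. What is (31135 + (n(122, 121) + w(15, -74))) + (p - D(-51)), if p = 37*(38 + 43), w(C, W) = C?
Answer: 53262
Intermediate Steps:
n(V, y) = 67 + 35*y + V*y (n(V, y) = (V*y + 35*y) + 67 = (35*y + V*y) + 67 = 67 + 35*y + V*y)
p = 2997 (p = 37*81 = 2997)
(31135 + (n(122, 121) + w(15, -74))) + (p - D(-51)) = (31135 + ((67 + 35*121 + 122*121) + 15)) + (2997 - 1*(-51)) = (31135 + ((67 + 4235 + 14762) + 15)) + (2997 + 51) = (31135 + (19064 + 15)) + 3048 = (31135 + 19079) + 3048 = 50214 + 3048 = 53262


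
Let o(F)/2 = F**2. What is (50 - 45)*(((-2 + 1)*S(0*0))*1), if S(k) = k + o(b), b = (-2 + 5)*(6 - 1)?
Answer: -2250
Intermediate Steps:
b = 15 (b = 3*5 = 15)
o(F) = 2*F**2
S(k) = 450 + k (S(k) = k + 2*15**2 = k + 2*225 = k + 450 = 450 + k)
(50 - 45)*(((-2 + 1)*S(0*0))*1) = (50 - 45)*(((-2 + 1)*(450 + 0*0))*1) = 5*(-(450 + 0)*1) = 5*(-1*450*1) = 5*(-450*1) = 5*(-450) = -2250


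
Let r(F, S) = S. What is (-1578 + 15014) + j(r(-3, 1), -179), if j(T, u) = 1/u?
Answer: 2405043/179 ≈ 13436.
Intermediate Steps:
(-1578 + 15014) + j(r(-3, 1), -179) = (-1578 + 15014) + 1/(-179) = 13436 - 1/179 = 2405043/179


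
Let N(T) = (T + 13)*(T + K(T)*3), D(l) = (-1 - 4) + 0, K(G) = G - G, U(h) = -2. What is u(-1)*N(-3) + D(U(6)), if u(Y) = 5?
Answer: -155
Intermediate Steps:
K(G) = 0
D(l) = -5 (D(l) = -5 + 0 = -5)
N(T) = T*(13 + T) (N(T) = (T + 13)*(T + 0*3) = (13 + T)*(T + 0) = (13 + T)*T = T*(13 + T))
u(-1)*N(-3) + D(U(6)) = 5*(-3*(13 - 3)) - 5 = 5*(-3*10) - 5 = 5*(-30) - 5 = -150 - 5 = -155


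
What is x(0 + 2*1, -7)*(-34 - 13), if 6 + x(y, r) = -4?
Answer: 470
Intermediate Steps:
x(y, r) = -10 (x(y, r) = -6 - 4 = -10)
x(0 + 2*1, -7)*(-34 - 13) = -10*(-34 - 13) = -10*(-47) = 470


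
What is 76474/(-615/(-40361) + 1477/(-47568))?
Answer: -146821824478752/30358877 ≈ -4.8362e+6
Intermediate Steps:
76474/(-615/(-40361) + 1477/(-47568)) = 76474/(-615*(-1/40361) + 1477*(-1/47568)) = 76474/(615/40361 - 1477/47568) = 76474/(-30358877/1919892048) = 76474*(-1919892048/30358877) = -146821824478752/30358877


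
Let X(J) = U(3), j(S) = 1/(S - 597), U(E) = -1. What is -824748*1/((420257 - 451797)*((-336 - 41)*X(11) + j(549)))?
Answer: 9896976/142679075 ≈ 0.069365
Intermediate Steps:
j(S) = 1/(-597 + S)
X(J) = -1
-824748*1/((420257 - 451797)*((-336 - 41)*X(11) + j(549))) = -824748*1/((420257 - 451797)*((-336 - 41)*(-1) + 1/(-597 + 549))) = -824748*(-1/(31540*(-377*(-1) + 1/(-48)))) = -824748*(-1/(31540*(377 - 1/48))) = -824748/((18095/48)*(-31540)) = -824748/(-142679075/12) = -824748*(-12/142679075) = 9896976/142679075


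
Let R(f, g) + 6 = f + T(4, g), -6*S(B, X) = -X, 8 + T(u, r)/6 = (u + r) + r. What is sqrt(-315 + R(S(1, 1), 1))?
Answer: I*sqrt(11982)/6 ≈ 18.244*I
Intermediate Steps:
T(u, r) = -48 + 6*u + 12*r (T(u, r) = -48 + 6*((u + r) + r) = -48 + 6*((r + u) + r) = -48 + 6*(u + 2*r) = -48 + (6*u + 12*r) = -48 + 6*u + 12*r)
S(B, X) = X/6 (S(B, X) = -(-1)*X/6 = X/6)
R(f, g) = -30 + f + 12*g (R(f, g) = -6 + (f + (-48 + 6*4 + 12*g)) = -6 + (f + (-48 + 24 + 12*g)) = -6 + (f + (-24 + 12*g)) = -6 + (-24 + f + 12*g) = -30 + f + 12*g)
sqrt(-315 + R(S(1, 1), 1)) = sqrt(-315 + (-30 + (1/6)*1 + 12*1)) = sqrt(-315 + (-30 + 1/6 + 12)) = sqrt(-315 - 107/6) = sqrt(-1997/6) = I*sqrt(11982)/6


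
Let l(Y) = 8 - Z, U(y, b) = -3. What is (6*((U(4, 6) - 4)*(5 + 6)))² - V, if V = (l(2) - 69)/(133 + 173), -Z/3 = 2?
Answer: 65313919/306 ≈ 2.1344e+5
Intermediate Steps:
Z = -6 (Z = -3*2 = -6)
l(Y) = 14 (l(Y) = 8 - 1*(-6) = 8 + 6 = 14)
V = -55/306 (V = (14 - 69)/(133 + 173) = -55/306 ≈ -0.17974)
(6*((U(4, 6) - 4)*(5 + 6)))² - V = (6*((-3 - 4)*(5 + 6)))² - 1*(-55/306) = (6*(-7*11))² + 55/306 = (6*(-77))² + 55/306 = (-462)² + 55/306 = 213444 + 55/306 = 65313919/306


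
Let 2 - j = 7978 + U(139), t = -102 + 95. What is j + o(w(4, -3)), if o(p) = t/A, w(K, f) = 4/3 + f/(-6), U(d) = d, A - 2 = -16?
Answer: -16229/2 ≈ -8114.5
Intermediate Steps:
A = -14 (A = 2 - 16 = -14)
t = -7
w(K, f) = 4/3 - f/6 (w(K, f) = 4*(⅓) + f*(-⅙) = 4/3 - f/6)
o(p) = ½ (o(p) = -7/(-14) = -7*(-1/14) = ½)
j = -8115 (j = 2 - (7978 + 139) = 2 - 1*8117 = 2 - 8117 = -8115)
j + o(w(4, -3)) = -8115 + ½ = -16229/2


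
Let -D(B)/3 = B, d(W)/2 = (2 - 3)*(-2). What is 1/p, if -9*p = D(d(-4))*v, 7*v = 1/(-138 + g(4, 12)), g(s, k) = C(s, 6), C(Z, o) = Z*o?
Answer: -1197/2 ≈ -598.50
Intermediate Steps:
d(W) = 4 (d(W) = 2*((2 - 3)*(-2)) = 2*(-1*(-2)) = 2*2 = 4)
g(s, k) = 6*s (g(s, k) = s*6 = 6*s)
D(B) = -3*B
v = -1/798 (v = 1/(7*(-138 + 6*4)) = 1/(7*(-138 + 24)) = (⅐)/(-114) = (⅐)*(-1/114) = -1/798 ≈ -0.0012531)
p = -2/1197 (p = -(-3*4)*(-1)/(9*798) = -(-4)*(-1)/(3*798) = -⅑*2/133 = -2/1197 ≈ -0.0016708)
1/p = 1/(-2/1197) = -1197/2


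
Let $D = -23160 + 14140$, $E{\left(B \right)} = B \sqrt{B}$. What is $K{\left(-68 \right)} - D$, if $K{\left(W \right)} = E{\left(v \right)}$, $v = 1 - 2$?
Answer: $9020 - i \approx 9020.0 - 1.0 i$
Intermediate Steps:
$v = -1$
$E{\left(B \right)} = B^{\frac{3}{2}}$
$K{\left(W \right)} = - i$ ($K{\left(W \right)} = \left(-1\right)^{\frac{3}{2}} = - i$)
$D = -9020$
$K{\left(-68 \right)} - D = - i - -9020 = - i + 9020 = 9020 - i$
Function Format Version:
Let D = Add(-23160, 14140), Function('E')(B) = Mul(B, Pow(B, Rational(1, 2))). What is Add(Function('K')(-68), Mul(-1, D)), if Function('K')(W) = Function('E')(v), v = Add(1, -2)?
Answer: Add(9020, Mul(-1, I)) ≈ Add(9020.0, Mul(-1.0000, I))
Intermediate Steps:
v = -1
Function('E')(B) = Pow(B, Rational(3, 2))
Function('K')(W) = Mul(-1, I) (Function('K')(W) = Pow(-1, Rational(3, 2)) = Mul(-1, I))
D = -9020
Add(Function('K')(-68), Mul(-1, D)) = Add(Mul(-1, I), Mul(-1, -9020)) = Add(Mul(-1, I), 9020) = Add(9020, Mul(-1, I))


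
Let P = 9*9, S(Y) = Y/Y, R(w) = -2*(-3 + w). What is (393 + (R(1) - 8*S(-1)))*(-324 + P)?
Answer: -94527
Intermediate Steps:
R(w) = 6 - 2*w
S(Y) = 1
P = 81
(393 + (R(1) - 8*S(-1)))*(-324 + P) = (393 + ((6 - 2*1) - 8*1))*(-324 + 81) = (393 + ((6 - 2) - 8))*(-243) = (393 + (4 - 8))*(-243) = (393 - 4)*(-243) = 389*(-243) = -94527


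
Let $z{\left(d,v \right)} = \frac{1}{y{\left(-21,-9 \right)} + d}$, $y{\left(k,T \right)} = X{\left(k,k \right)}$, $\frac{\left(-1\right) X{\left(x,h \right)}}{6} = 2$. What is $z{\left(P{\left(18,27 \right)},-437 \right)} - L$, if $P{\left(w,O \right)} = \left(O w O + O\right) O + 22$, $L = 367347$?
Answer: $- \frac{130420307450}{355033} \approx -3.6735 \cdot 10^{5}$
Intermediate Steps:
$X{\left(x,h \right)} = -12$ ($X{\left(x,h \right)} = \left(-6\right) 2 = -12$)
$y{\left(k,T \right)} = -12$
$P{\left(w,O \right)} = 22 + O \left(O + w O^{2}\right)$ ($P{\left(w,O \right)} = \left(w O^{2} + O\right) O + 22 = \left(O + w O^{2}\right) O + 22 = O \left(O + w O^{2}\right) + 22 = 22 + O \left(O + w O^{2}\right)$)
$z{\left(d,v \right)} = \frac{1}{-12 + d}$
$z{\left(P{\left(18,27 \right)},-437 \right)} - L = \frac{1}{-12 + \left(22 + 27^{2} + 18 \cdot 27^{3}\right)} - 367347 = \frac{1}{-12 + \left(22 + 729 + 18 \cdot 19683\right)} - 367347 = \frac{1}{-12 + \left(22 + 729 + 354294\right)} - 367347 = \frac{1}{-12 + 355045} - 367347 = \frac{1}{355033} - 367347 = - \frac{130420307450}{355033}$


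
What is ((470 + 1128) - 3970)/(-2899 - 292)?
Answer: 2372/3191 ≈ 0.74334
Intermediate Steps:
((470 + 1128) - 3970)/(-2899 - 292) = (1598 - 3970)/(-3191) = -2372*(-1/3191) = 2372/3191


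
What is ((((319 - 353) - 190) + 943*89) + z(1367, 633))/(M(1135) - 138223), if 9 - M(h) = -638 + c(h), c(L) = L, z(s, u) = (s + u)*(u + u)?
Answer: -871901/46237 ≈ -18.857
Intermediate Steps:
z(s, u) = 2*u*(s + u) (z(s, u) = (s + u)*(2*u) = 2*u*(s + u))
M(h) = 647 - h (M(h) = 9 - (-638 + h) = 9 + (638 - h) = 647 - h)
((((319 - 353) - 190) + 943*89) + z(1367, 633))/(M(1135) - 138223) = ((((319 - 353) - 190) + 943*89) + 2*633*(1367 + 633))/((647 - 1*1135) - 138223) = (((-34 - 190) + 83927) + 2*633*2000)/((647 - 1135) - 138223) = ((-224 + 83927) + 2532000)/(-488 - 138223) = (83703 + 2532000)/(-138711) = 2615703*(-1/138711) = -871901/46237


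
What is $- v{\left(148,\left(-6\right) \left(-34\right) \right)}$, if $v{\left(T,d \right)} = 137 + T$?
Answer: $-285$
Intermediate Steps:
$- v{\left(148,\left(-6\right) \left(-34\right) \right)} = - (137 + 148) = \left(-1\right) 285 = -285$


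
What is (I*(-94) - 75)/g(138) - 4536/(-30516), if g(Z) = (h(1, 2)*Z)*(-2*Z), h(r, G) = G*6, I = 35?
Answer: 181324363/1162293408 ≈ 0.15601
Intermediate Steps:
h(r, G) = 6*G
g(Z) = -24*Z² (g(Z) = ((6*2)*Z)*(-2*Z) = (12*Z)*(-2*Z) = -24*Z²)
(I*(-94) - 75)/g(138) - 4536/(-30516) = (35*(-94) - 75)/((-24*138²)) - 4536/(-30516) = (-3290 - 75)/((-24*19044)) - 4536*(-1/30516) = -3365/(-457056) + 378/2543 = -3365*(-1/457056) + 378/2543 = 3365/457056 + 378/2543 = 181324363/1162293408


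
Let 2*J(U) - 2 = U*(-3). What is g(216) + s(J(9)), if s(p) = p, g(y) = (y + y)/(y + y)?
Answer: -23/2 ≈ -11.500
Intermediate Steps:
J(U) = 1 - 3*U/2 (J(U) = 1 + (U*(-3))/2 = 1 + (-3*U)/2 = 1 - 3*U/2)
g(y) = 1 (g(y) = (2*y)/((2*y)) = (2*y)*(1/(2*y)) = 1)
g(216) + s(J(9)) = 1 + (1 - 3/2*9) = 1 + (1 - 27/2) = 1 - 25/2 = -23/2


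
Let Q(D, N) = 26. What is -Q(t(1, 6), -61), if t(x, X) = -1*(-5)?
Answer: -26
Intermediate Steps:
t(x, X) = 5
-Q(t(1, 6), -61) = -1*26 = -26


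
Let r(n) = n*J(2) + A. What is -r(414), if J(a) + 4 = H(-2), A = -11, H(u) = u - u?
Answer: 1667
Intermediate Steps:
H(u) = 0
J(a) = -4 (J(a) = -4 + 0 = -4)
r(n) = -11 - 4*n (r(n) = n*(-4) - 11 = -4*n - 11 = -11 - 4*n)
-r(414) = -(-11 - 4*414) = -(-11 - 1656) = -1*(-1667) = 1667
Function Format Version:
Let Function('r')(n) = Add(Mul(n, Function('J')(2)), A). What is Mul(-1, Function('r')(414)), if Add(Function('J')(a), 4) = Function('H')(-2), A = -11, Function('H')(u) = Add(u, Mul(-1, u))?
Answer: 1667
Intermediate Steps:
Function('H')(u) = 0
Function('J')(a) = -4 (Function('J')(a) = Add(-4, 0) = -4)
Function('r')(n) = Add(-11, Mul(-4, n)) (Function('r')(n) = Add(Mul(n, -4), -11) = Add(Mul(-4, n), -11) = Add(-11, Mul(-4, n)))
Mul(-1, Function('r')(414)) = Mul(-1, Add(-11, Mul(-4, 414))) = Mul(-1, Add(-11, -1656)) = Mul(-1, -1667) = 1667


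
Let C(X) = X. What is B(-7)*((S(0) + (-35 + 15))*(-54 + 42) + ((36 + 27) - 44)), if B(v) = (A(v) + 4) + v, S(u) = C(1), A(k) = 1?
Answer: -494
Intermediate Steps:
S(u) = 1
B(v) = 5 + v (B(v) = (1 + 4) + v = 5 + v)
B(-7)*((S(0) + (-35 + 15))*(-54 + 42) + ((36 + 27) - 44)) = (5 - 7)*((1 + (-35 + 15))*(-54 + 42) + ((36 + 27) - 44)) = -2*((1 - 20)*(-12) + (63 - 44)) = -2*(-19*(-12) + 19) = -2*(228 + 19) = -2*247 = -494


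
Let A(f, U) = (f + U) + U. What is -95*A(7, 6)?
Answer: -1805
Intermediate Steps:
A(f, U) = f + 2*U (A(f, U) = (U + f) + U = f + 2*U)
-95*A(7, 6) = -95*(7 + 2*6) = -95*(7 + 12) = -95*19 = -1805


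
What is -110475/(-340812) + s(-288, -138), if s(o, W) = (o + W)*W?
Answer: 2226196259/37868 ≈ 58788.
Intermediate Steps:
s(o, W) = W*(W + o) (s(o, W) = (W + o)*W = W*(W + o))
-110475/(-340812) + s(-288, -138) = -110475/(-340812) - 138*(-138 - 288) = -110475*(-1/340812) - 138*(-426) = 12275/37868 + 58788 = 2226196259/37868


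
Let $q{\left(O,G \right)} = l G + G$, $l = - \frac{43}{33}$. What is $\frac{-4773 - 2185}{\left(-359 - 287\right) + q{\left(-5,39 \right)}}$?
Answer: $\frac{38269}{3618} \approx 10.577$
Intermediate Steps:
$l = - \frac{43}{33}$ ($l = \left(-43\right) \frac{1}{33} = - \frac{43}{33} \approx -1.303$)
$q{\left(O,G \right)} = - \frac{10 G}{33}$ ($q{\left(O,G \right)} = - \frac{43 G}{33} + G = - \frac{10 G}{33}$)
$\frac{-4773 - 2185}{\left(-359 - 287\right) + q{\left(-5,39 \right)}} = \frac{-4773 - 2185}{\left(-359 - 287\right) - \frac{130}{11}} = - \frac{6958}{\left(-359 - 287\right) - \frac{130}{11}} = - \frac{6958}{-646 - \frac{130}{11}} = - \frac{6958}{- \frac{7236}{11}} = \left(-6958\right) \left(- \frac{11}{7236}\right) = \frac{38269}{3618}$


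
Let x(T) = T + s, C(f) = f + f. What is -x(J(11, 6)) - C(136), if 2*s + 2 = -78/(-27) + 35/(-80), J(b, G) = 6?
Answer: -80129/288 ≈ -278.23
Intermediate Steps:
s = 65/288 (s = -1 + (-78/(-27) + 35/(-80))/2 = -1 + (-78*(-1/27) + 35*(-1/80))/2 = -1 + (26/9 - 7/16)/2 = -1 + (½)*(353/144) = -1 + 353/288 = 65/288 ≈ 0.22569)
C(f) = 2*f
x(T) = 65/288 + T (x(T) = T + 65/288 = 65/288 + T)
-x(J(11, 6)) - C(136) = -(65/288 + 6) - 2*136 = -1*1793/288 - 1*272 = -1793/288 - 272 = -80129/288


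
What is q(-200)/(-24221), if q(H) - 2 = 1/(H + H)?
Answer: -799/9688400 ≈ -8.2470e-5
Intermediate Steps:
q(H) = 2 + 1/(2*H) (q(H) = 2 + 1/(H + H) = 2 + 1/(2*H))
q(-200)/(-24221) = (2 + (1/2)/(-200))/(-24221) = (2 + (1/2)*(-1/200))*(-1/24221) = (2 - 1/400)*(-1/24221) = (799/400)*(-1/24221) = -799/9688400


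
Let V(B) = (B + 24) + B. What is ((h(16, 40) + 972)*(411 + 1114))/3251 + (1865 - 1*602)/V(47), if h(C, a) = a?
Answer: 186215413/383618 ≈ 485.42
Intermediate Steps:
V(B) = 24 + 2*B (V(B) = (24 + B) + B = 24 + 2*B)
((h(16, 40) + 972)*(411 + 1114))/3251 + (1865 - 1*602)/V(47) = ((40 + 972)*(411 + 1114))/3251 + (1865 - 1*602)/(24 + 2*47) = (1012*1525)*(1/3251) + (1865 - 602)/(24 + 94) = 1543300*(1/3251) + 1263/118 = 1543300/3251 + 1263*(1/118) = 1543300/3251 + 1263/118 = 186215413/383618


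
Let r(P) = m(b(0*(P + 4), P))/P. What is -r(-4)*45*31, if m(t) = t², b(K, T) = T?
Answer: 5580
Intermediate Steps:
r(P) = P (r(P) = P²/P = P)
-r(-4)*45*31 = -(-4*45)*31 = -(-180)*31 = -1*(-5580) = 5580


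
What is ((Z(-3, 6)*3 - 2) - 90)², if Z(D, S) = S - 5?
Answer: 7921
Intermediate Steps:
Z(D, S) = -5 + S
((Z(-3, 6)*3 - 2) - 90)² = (((-5 + 6)*3 - 2) - 90)² = ((1*3 - 2) - 90)² = ((3 - 2) - 90)² = (1 - 90)² = (-89)² = 7921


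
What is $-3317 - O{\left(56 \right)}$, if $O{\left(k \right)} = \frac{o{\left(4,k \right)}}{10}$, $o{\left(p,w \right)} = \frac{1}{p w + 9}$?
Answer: $- \frac{7728611}{2330} \approx -3317.0$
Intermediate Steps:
$o{\left(p,w \right)} = \frac{1}{9 + p w}$
$O{\left(k \right)} = \frac{1}{10 \left(9 + 4 k\right)}$ ($O{\left(k \right)} = \frac{1}{\left(9 + 4 k\right) 10} = \frac{1}{9 + 4 k} \frac{1}{10} = \frac{1}{10 \left(9 + 4 k\right)}$)
$-3317 - O{\left(56 \right)} = -3317 - \frac{1}{10 \left(9 + 4 \cdot 56\right)} = -3317 - \frac{1}{10 \left(9 + 224\right)} = -3317 - \frac{1}{10 \cdot 233} = -3317 - \frac{1}{10} \cdot \frac{1}{233} = -3317 - \frac{1}{2330} = - \frac{7728611}{2330}$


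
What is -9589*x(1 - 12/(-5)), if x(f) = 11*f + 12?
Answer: -2368483/5 ≈ -4.7370e+5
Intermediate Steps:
x(f) = 12 + 11*f
-9589*x(1 - 12/(-5)) = -9589*(12 + 11*(1 - 12/(-5))) = -9589*(12 + 11*(1 - 12*(-1)/5)) = -9589*(12 + 11*(1 - 3*(-⅘))) = -9589*(12 + 11*(1 + 12/5)) = -9589*(12 + 11*(17/5)) = -9589*(12 + 187/5) = -9589*247/5 = -2368483/5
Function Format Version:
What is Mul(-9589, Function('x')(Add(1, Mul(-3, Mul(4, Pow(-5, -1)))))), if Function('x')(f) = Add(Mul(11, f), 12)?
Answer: Rational(-2368483, 5) ≈ -4.7370e+5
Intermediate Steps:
Function('x')(f) = Add(12, Mul(11, f))
Mul(-9589, Function('x')(Add(1, Mul(-3, Mul(4, Pow(-5, -1)))))) = Mul(-9589, Add(12, Mul(11, Add(1, Mul(-3, Mul(4, Pow(-5, -1))))))) = Mul(-9589, Add(12, Mul(11, Add(1, Mul(-3, Mul(4, Rational(-1, 5))))))) = Mul(-9589, Add(12, Mul(11, Add(1, Mul(-3, Rational(-4, 5)))))) = Mul(-9589, Add(12, Mul(11, Add(1, Rational(12, 5))))) = Mul(-9589, Add(12, Mul(11, Rational(17, 5)))) = Mul(-9589, Add(12, Rational(187, 5))) = Mul(-9589, Rational(247, 5)) = Rational(-2368483, 5)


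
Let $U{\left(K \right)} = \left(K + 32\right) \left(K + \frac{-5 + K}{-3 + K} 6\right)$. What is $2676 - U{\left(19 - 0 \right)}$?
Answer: $\frac{5757}{4} \approx 1439.3$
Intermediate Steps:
$U{\left(K \right)} = \left(32 + K\right) \left(K + \frac{6 \left(-5 + K\right)}{-3 + K}\right)$ ($U{\left(K \right)} = \left(32 + K\right) \left(K + \frac{-5 + K}{-3 + K} 6\right) = \left(32 + K\right) \left(K + \frac{6 \left(-5 + K\right)}{-3 + K}\right)$)
$2676 - U{\left(19 - 0 \right)} = 2676 - \frac{-960 + \left(19 - 0\right)^{3} + 35 \left(19 - 0\right)^{2} + 66 \left(19 - 0\right)}{-3 + \left(19 - 0\right)} = 2676 - \frac{-960 + \left(19 + 0\right)^{3} + 35 \left(19 + 0\right)^{2} + 66 \left(19 + 0\right)}{-3 + \left(19 + 0\right)} = 2676 - \frac{-960 + 19^{3} + 35 \cdot 19^{2} + 66 \cdot 19}{-3 + 19} = 2676 - \frac{-960 + 6859 + 35 \cdot 361 + 1254}{16} = 2676 - \frac{-960 + 6859 + 12635 + 1254}{16} = 2676 - \frac{1}{16} \cdot 19788 = 2676 - \frac{4947}{4} = \frac{5757}{4}$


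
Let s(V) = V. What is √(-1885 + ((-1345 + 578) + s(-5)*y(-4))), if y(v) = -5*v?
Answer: 8*I*√43 ≈ 52.46*I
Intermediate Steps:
√(-1885 + ((-1345 + 578) + s(-5)*y(-4))) = √(-1885 + ((-1345 + 578) - (-25)*(-4))) = √(-1885 + (-767 - 5*20)) = √(-1885 + (-767 - 100)) = √(-1885 - 867) = √(-2752) = 8*I*√43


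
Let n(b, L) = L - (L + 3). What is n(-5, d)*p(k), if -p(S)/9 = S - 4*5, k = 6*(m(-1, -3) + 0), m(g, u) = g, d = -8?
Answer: -702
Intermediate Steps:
n(b, L) = -3 (n(b, L) = L - (3 + L) = L + (-3 - L) = -3)
k = -6 (k = 6*(-1 + 0) = 6*(-1) = -6)
p(S) = 180 - 9*S (p(S) = -9*(S - 4*5) = -9*(S - 20) = -9*(-20 + S) = 180 - 9*S)
n(-5, d)*p(k) = -3*(180 - 9*(-6)) = -3*(180 + 54) = -3*234 = -702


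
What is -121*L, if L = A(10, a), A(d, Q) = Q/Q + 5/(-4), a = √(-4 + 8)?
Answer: 121/4 ≈ 30.250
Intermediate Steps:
a = 2 (a = √4 = 2)
A(d, Q) = -¼ (A(d, Q) = 1 + 5*(-¼) = 1 - 5/4 = -¼)
L = -¼ ≈ -0.25000
-121*L = -121*(-¼) = 121/4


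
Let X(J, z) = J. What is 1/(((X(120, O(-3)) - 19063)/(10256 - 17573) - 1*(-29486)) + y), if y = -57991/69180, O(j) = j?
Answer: 168730020/4975468755251 ≈ 3.3912e-5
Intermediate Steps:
y = -57991/69180 (y = -57991*1/69180 = -57991/69180 ≈ -0.83826)
1/(((X(120, O(-3)) - 19063)/(10256 - 17573) - 1*(-29486)) + y) = 1/(((120 - 19063)/(10256 - 17573) - 1*(-29486)) - 57991/69180) = 1/((-18943/(-7317) + 29486) - 57991/69180) = 1/((-18943*(-1/7317) + 29486) - 57991/69180) = 1/((18943/7317 + 29486) - 57991/69180) = 1/(215768005/7317 - 57991/69180) = 1/(4975468755251/168730020) = 168730020/4975468755251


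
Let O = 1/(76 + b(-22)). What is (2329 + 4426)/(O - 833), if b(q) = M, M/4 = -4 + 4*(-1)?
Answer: -297220/36651 ≈ -8.1095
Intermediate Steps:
M = -32 (M = 4*(-4 + 4*(-1)) = 4*(-4 - 4) = 4*(-8) = -32)
b(q) = -32
O = 1/44 (O = 1/(76 - 32) = 1/44 ≈ 0.022727)
(2329 + 4426)/(O - 833) = (2329 + 4426)/(1/44 - 833) = 6755/(-36651/44) = 6755*(-44/36651) = -297220/36651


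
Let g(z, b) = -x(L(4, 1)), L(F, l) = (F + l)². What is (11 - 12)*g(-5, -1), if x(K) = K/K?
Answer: 1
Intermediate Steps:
x(K) = 1
g(z, b) = -1 (g(z, b) = -1*1 = -1)
(11 - 12)*g(-5, -1) = (11 - 12)*(-1) = -1*(-1) = 1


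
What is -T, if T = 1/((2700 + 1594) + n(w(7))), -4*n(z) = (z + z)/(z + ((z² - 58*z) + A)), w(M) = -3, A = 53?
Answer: -466/2001007 ≈ -0.00023288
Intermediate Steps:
n(z) = -z/(2*(53 + z² - 57*z)) (n(z) = -(z + z)/(4*(z + ((z² - 58*z) + 53))) = -2*z/(4*(z + (53 + z² - 58*z))) = -2*z/(4*(53 + z² - 57*z)) = -z/(2*(53 + z² - 57*z)))
T = 466/2001007 (T = 1/((2700 + 1594) - 1*(-3)/(106 - 114*(-3) + 2*(-3)²)) = 1/(4294 - 1*(-3)/(106 + 342 + 2*9)) = 1/(4294 - 1*(-3)/(106 + 342 + 18)) = 1/(4294 - 1*(-3)/466) = 1/(4294 - 1*(-3)*1/466) = 1/(4294 + 3/466) = 1/(2001007/466) = 466/2001007 ≈ 0.00023288)
-T = -1*466/2001007 = -466/2001007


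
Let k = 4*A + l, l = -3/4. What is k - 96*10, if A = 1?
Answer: -3827/4 ≈ -956.75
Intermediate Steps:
l = -¾ (l = -3*¼ = -¾ ≈ -0.75000)
k = 13/4 (k = 4*1 - ¾ = 4 - ¾ = 13/4 ≈ 3.2500)
k - 96*10 = 13/4 - 96*10 = 13/4 - 12*80 = 13/4 - 960 = -3827/4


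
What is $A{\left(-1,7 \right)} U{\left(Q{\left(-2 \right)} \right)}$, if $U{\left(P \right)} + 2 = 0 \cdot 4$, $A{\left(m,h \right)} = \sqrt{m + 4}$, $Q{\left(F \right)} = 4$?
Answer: $- 2 \sqrt{3} \approx -3.4641$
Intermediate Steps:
$A{\left(m,h \right)} = \sqrt{4 + m}$
$U{\left(P \right)} = -2$ ($U{\left(P \right)} = -2 + 0 \cdot 4 = -2 + 0 = -2$)
$A{\left(-1,7 \right)} U{\left(Q{\left(-2 \right)} \right)} = \sqrt{4 - 1} \left(-2\right) = \sqrt{3} \left(-2\right) = - 2 \sqrt{3}$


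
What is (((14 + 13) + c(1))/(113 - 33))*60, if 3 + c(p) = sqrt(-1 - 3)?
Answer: 18 + 3*I/2 ≈ 18.0 + 1.5*I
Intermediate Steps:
c(p) = -3 + 2*I (c(p) = -3 + sqrt(-1 - 3) = -3 + sqrt(-4) = -3 + 2*I)
(((14 + 13) + c(1))/(113 - 33))*60 = (((14 + 13) + (-3 + 2*I))/(113 - 33))*60 = ((27 + (-3 + 2*I))/80)*60 = ((24 + 2*I)*(1/80))*60 = (3/10 + I/40)*60 = 18 + 3*I/2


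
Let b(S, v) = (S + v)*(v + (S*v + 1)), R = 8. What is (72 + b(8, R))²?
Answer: 1537600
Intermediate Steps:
b(S, v) = (S + v)*(1 + v + S*v) (b(S, v) = (S + v)*(v + (1 + S*v)) = (S + v)*(1 + v + S*v))
(72 + b(8, R))² = (72 + (8 + 8 + 8² + 8*8 + 8*8² + 8*8²))² = (72 + (8 + 8 + 64 + 64 + 8*64 + 8*64))² = (72 + (8 + 8 + 64 + 64 + 512 + 512))² = (72 + 1168)² = 1240² = 1537600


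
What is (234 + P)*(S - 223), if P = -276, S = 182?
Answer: 1722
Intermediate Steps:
(234 + P)*(S - 223) = (234 - 276)*(182 - 223) = -42*(-41) = 1722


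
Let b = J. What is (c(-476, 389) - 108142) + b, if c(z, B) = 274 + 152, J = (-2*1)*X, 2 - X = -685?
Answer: -109090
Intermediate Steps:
X = 687 (X = 2 - 1*(-685) = 2 + 685 = 687)
J = -1374 (J = -2*1*687 = -2*687 = -1374)
c(z, B) = 426
b = -1374
(c(-476, 389) - 108142) + b = (426 - 108142) - 1374 = -107716 - 1374 = -109090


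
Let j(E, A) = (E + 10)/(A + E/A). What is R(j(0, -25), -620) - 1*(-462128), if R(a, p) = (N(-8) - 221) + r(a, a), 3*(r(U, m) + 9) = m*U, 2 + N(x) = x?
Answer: 34641604/75 ≈ 4.6189e+5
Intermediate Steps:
N(x) = -2 + x
r(U, m) = -9 + U*m/3 (r(U, m) = -9 + (m*U)/3 = -9 + (U*m)/3 = -9 + U*m/3)
j(E, A) = (10 + E)/(A + E/A)
R(a, p) = -240 + a²/3 (R(a, p) = ((-2 - 8) - 221) + (-9 + a*a/3) = (-10 - 221) + (-9 + a²/3) = -231 + (-9 + a²/3) = -240 + a²/3)
R(j(0, -25), -620) - 1*(-462128) = (-240 + (-25*(10 + 0)/(0 + (-25)²))²/3) - 1*(-462128) = (-240 + (-25*10/(0 + 625))²/3) + 462128 = (-240 + (-25*10/625)²/3) + 462128 = (-240 + (-25*1/625*10)²/3) + 462128 = (-240 + (-⅖)²/3) + 462128 = (-240 + (⅓)*(4/25)) + 462128 = (-240 + 4/75) + 462128 = -17996/75 + 462128 = 34641604/75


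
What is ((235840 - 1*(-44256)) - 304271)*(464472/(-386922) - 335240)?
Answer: 522632055384100/64487 ≈ 8.1045e+9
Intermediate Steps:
((235840 - 1*(-44256)) - 304271)*(464472/(-386922) - 335240) = ((235840 + 44256) - 304271)*(464472*(-1/386922) - 335240) = (280096 - 304271)*(-77412/64487 - 335240) = -24175*(-21618699292/64487) = 522632055384100/64487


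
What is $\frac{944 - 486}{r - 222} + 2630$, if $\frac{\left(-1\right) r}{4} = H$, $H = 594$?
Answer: $\frac{3416141}{1299} \approx 2629.8$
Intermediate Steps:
$r = -2376$ ($r = \left(-4\right) 594 = -2376$)
$\frac{944 - 486}{r - 222} + 2630 = \frac{944 - 486}{-2376 - 222} + 2630 = \frac{458}{-2376 + \left(-412 + 190\right)} + 2630 = \frac{458}{-2376 - 222} + 2630 = \frac{458}{-2598} + 2630 = 458 \left(- \frac{1}{2598}\right) + 2630 = - \frac{229}{1299} + 2630 = \frac{3416141}{1299}$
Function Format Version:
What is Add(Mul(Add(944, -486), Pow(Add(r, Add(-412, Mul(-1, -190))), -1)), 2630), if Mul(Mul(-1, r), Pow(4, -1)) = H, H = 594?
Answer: Rational(3416141, 1299) ≈ 2629.8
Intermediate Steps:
r = -2376 (r = Mul(-4, 594) = -2376)
Add(Mul(Add(944, -486), Pow(Add(r, Add(-412, Mul(-1, -190))), -1)), 2630) = Add(Mul(Add(944, -486), Pow(Add(-2376, Add(-412, Mul(-1, -190))), -1)), 2630) = Add(Mul(458, Pow(Add(-2376, Add(-412, 190)), -1)), 2630) = Add(Mul(458, Pow(Add(-2376, -222), -1)), 2630) = Add(Mul(458, Pow(-2598, -1)), 2630) = Add(Mul(458, Rational(-1, 2598)), 2630) = Add(Rational(-229, 1299), 2630) = Rational(3416141, 1299)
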